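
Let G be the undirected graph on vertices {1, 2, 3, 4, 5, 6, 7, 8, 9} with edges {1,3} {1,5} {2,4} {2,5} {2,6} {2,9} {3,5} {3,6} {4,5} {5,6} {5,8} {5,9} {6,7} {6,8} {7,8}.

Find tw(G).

A width-2 tree decomposition is:
Bags: B1 = {2, 5, 9}  B2 = {2, 5, 6}  B3 = {2, 4, 5}  B4 = {3, 5, 6}  B5 = {1, 3, 5}  B6 = {5, 6, 8}  B7 = {6, 7, 8}
Tree: B1–B2, B1–B3, B2–B4, B4–B5, B2–B6, B6–B7
The largest bag has 3 vertices, giving width 2; this decomposition certifies tw(G) ≤ 2. For the lower bound, the 3 vertices {5, 6, 8} are pairwise adjacent, and any tree decomposition puts a clique entirely inside one bag — forcing width ≥ 2. The upper and lower bounds meet at 2, so that is the treewidth.

2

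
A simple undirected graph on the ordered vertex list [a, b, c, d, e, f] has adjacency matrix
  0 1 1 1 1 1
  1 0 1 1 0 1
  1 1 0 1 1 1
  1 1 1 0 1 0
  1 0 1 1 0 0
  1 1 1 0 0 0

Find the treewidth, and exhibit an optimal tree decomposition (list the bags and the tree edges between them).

Every bag has size at most 4, so the width is 4 − 1 = 3 and tw(G) ≤ 3. Conversely, {a, c, d, e} is a clique of size 4, and the vertices of any clique must share a bag in every tree decomposition; so some bag has ≥ 4 vertices and tw(G) ≥ 3. Hence tw(G) = 3 exactly.

Treewidth 3.
Bags: B1 = {a, c, d, e}  B2 = {a, b, c, d}  B3 = {a, b, c, f}
Tree: B1–B2, B2–B3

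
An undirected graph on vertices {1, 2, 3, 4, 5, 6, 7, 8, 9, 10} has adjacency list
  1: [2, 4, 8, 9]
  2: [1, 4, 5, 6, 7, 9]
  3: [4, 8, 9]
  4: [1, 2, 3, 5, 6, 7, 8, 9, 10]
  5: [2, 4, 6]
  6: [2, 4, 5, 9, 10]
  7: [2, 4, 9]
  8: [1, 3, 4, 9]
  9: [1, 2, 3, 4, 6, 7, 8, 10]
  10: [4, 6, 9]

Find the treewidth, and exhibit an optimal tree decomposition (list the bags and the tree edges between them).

Every bag has size at most 4, so the width is 4 − 1 = 3 and tw(G) ≤ 3. Conversely, {1, 4, 8, 9} is a clique of size 4, and the vertices of any clique must share a bag in every tree decomposition; so some bag has ≥ 4 vertices and tw(G) ≥ 3. The upper and lower bounds meet at 3, so that is the treewidth.

Treewidth 3.
One optimal decomposition is:
Bags: B1 = {1, 2, 4, 9}  B2 = {1, 4, 8, 9}  B3 = {2, 4, 6, 9}  B4 = {2, 4, 7, 9}  B5 = {2, 4, 5, 6}  B6 = {3, 4, 8, 9}  B7 = {4, 6, 9, 10}
Tree: B1–B2, B1–B3, B3–B4, B3–B5, B2–B6, B3–B7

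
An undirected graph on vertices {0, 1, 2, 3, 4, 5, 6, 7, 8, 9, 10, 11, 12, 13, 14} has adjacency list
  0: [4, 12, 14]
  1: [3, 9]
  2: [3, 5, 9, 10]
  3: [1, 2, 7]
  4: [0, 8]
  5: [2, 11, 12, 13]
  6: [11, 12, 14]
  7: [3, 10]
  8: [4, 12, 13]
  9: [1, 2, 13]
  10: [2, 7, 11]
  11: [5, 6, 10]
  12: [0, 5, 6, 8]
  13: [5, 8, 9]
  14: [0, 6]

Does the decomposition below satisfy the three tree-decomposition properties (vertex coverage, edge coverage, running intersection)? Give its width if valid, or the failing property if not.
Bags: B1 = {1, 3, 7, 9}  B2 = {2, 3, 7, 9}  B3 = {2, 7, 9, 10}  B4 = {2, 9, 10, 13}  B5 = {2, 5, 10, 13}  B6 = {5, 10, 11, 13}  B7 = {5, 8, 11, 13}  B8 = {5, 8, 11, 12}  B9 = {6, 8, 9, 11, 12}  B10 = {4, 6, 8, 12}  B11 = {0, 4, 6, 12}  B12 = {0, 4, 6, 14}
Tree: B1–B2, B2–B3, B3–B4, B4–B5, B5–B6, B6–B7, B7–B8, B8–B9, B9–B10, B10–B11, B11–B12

No — bags containing vertex 9 are not connected in the tree.

A tree decomposition must satisfy three properties: every vertex lies in some bag; for every edge, both endpoints lie together in some bag; and for every vertex, the bags containing it form a connected subtree. Here bags containing vertex 9 are not connected in the tree, so the decomposition is invalid.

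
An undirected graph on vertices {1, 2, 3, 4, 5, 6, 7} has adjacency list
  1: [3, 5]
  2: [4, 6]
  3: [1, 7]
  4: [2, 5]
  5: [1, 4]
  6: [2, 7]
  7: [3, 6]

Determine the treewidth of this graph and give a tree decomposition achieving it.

Treewidth 2.
Bags: B1 = {1, 3, 7}  B2 = {1, 5, 7}  B3 = {4, 5, 7}  B4 = {2, 4, 7}  B5 = {2, 6, 7}
Tree: B1–B2, B2–B3, B3–B4, B4–B5

The largest bag has 3 vertices, giving width 2; this decomposition certifies tw(G) ≤ 2. For the lower bound, G contains the cycle 7–3–1–5–4–2–6–7, so G is not a forest; only forests have treewidth ≤ 1, hence tw(G) ≥ 2. Combining the bounds, tw(G) = 2.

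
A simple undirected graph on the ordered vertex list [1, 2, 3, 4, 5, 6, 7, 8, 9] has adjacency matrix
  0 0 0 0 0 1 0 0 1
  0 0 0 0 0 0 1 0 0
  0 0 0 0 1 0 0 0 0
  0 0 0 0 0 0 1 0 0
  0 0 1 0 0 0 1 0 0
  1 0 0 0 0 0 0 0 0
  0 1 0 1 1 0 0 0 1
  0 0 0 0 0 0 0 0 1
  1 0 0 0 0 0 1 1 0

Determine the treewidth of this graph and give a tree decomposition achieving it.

Treewidth 1.
One such decomposition:
Bags: B1 = {7, 9}  B2 = {1, 9}  B3 = {1, 6}  B4 = {4, 7}  B5 = {5, 7}  B6 = {2, 7}  B7 = {3, 5}  B8 = {8, 9}
Tree: B1–B2, B2–B3, B1–B4, B1–B5, B4–B6, B5–B7, B1–B8

Each bag holds 2 vertices, so the decomposition has width 1, which upper-bounds the treewidth. Since G has at least one edge (e.g. 9–7), it is not an edgeless graph, so tw(G) ≥ 1. Hence tw(G) = 1 exactly.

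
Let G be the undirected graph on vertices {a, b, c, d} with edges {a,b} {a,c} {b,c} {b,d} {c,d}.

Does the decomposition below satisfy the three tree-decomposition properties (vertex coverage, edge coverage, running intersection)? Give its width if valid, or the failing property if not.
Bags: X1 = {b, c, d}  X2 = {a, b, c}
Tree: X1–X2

Yes; width 2.

Vertex coverage: the bags together contain {a, b, c, d}, the full vertex set. Edge coverage: each edge of G has both endpoints in at least one bag. Running intersection: for every vertex, the bags containing it form a connected subtree. All three properties hold, so this is a valid tree decomposition of width max|bag| − 1 = 2, and hence tw(G) ≤ 2.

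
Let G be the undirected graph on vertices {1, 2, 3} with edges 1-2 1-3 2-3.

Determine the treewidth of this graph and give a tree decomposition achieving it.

A single bag containing all 3 vertices is trivially a valid decomposition of width 2. On the other hand G contains the 3-clique {1, 2, 3}. A clique must lie in a single bag of any decomposition, so no decomposition can have width below 2. Combining the bounds, tw(G) = 2.

Treewidth 2.
Bags: B1 = {1, 2, 3}
Tree: (single bag)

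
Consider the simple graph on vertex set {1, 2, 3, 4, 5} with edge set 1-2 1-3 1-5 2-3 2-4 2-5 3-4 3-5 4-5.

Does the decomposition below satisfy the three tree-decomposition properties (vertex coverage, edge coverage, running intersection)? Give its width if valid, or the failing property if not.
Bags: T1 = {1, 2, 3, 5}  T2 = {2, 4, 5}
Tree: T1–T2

No — edge (3,4) lies in no bag.

A tree decomposition must satisfy three properties: every vertex lies in some bag; for every edge, both endpoints lie together in some bag; and for every vertex, the bags containing it form a connected subtree. Here edge (3,4) lies in no bag, so the decomposition is invalid.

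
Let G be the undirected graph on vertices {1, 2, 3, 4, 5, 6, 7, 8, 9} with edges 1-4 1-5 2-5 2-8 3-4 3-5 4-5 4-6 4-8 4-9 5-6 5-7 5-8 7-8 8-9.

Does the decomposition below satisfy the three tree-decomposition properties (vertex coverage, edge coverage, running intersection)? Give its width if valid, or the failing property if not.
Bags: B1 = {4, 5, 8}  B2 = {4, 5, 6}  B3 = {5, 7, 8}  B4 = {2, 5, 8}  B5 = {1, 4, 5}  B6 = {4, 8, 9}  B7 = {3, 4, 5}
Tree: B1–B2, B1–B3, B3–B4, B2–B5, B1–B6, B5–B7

Yes; width 2.

Every vertex of G appears in some bag (union = {1, 2, 3, 4, 5, 6, 7, 8, 9}); every edge is covered by a bag; and for each vertex v the set of bags containing v is connected in the bag tree. The decomposition is therefore valid. The largest bag has 3 vertices, so the width is 2.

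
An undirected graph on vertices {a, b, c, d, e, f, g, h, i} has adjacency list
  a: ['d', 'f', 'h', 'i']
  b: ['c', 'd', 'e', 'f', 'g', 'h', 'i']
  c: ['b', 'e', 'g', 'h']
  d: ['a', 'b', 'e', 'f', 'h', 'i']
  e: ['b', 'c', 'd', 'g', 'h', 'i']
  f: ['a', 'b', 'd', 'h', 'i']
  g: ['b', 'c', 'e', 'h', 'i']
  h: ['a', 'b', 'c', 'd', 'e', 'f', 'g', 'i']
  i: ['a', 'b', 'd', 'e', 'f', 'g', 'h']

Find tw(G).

A width-4 tree decomposition is:
Bags: B1 = {b, d, e, h, i}  B2 = {b, e, g, h, i}  B3 = {b, d, f, h, i}  B4 = {a, d, f, h, i}  B5 = {b, c, e, g, h}
Tree: B1–B2, B1–B3, B3–B4, B2–B5
Every bag has size at most 5, so the width is 5 − 1 = 4 and tw(G) ≤ 4. For the lower bound, the 5 vertices {a, d, f, h, i} are pairwise adjacent, and any tree decomposition puts a clique entirely inside one bag — forcing width ≥ 4. Hence tw(G) = 4 exactly.

4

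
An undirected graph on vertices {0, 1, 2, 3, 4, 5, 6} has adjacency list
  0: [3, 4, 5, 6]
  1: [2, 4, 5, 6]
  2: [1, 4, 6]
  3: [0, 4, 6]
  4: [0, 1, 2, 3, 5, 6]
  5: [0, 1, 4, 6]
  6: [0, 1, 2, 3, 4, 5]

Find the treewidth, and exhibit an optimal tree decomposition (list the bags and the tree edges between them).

Every bag has size at most 4, so the width is 4 − 1 = 3 and tw(G) ≤ 3. On the other hand G contains the 4-clique {0, 3, 4, 6}. A clique must lie in a single bag of any decomposition, so no decomposition can have width below 3. Hence tw(G) = 3 exactly.

Treewidth 3.
One optimal decomposition is:
Bags: B1 = {0, 4, 5, 6}  B2 = {1, 4, 5, 6}  B3 = {1, 2, 4, 6}  B4 = {0, 3, 4, 6}
Tree: B1–B2, B2–B3, B1–B4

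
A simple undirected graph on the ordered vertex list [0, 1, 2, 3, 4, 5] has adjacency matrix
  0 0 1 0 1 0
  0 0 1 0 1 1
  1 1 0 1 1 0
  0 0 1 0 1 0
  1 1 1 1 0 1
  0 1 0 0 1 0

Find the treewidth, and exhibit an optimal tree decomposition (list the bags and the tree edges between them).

Treewidth 2.
One such decomposition:
Bags: B1 = {1, 2, 4}  B2 = {2, 3, 4}  B3 = {1, 4, 5}  B4 = {0, 2, 4}
Tree: B1–B2, B1–B3, B1–B4

Each bag holds 3 vertices, so the decomposition has width 2, which upper-bounds the treewidth. On the other hand G contains the 3-clique {0, 2, 4}. A clique must lie in a single bag of any decomposition, so no decomposition can have width below 2. Hence tw(G) = 2 exactly.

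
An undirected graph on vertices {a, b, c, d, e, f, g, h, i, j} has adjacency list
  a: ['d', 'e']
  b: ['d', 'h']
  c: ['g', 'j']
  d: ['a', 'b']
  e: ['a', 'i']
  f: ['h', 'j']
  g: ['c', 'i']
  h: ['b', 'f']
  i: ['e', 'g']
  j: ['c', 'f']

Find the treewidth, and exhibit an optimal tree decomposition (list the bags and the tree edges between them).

Treewidth 2.
One optimal decomposition is:
Bags: B1 = {c, g, j}  B2 = {f, g, j}  B3 = {f, g, h}  B4 = {b, g, h}  B5 = {b, d, g}  B6 = {a, d, g}  B7 = {a, e, g}  B8 = {e, g, i}
Tree: B1–B2, B2–B3, B3–B4, B4–B5, B5–B6, B6–B7, B7–B8

Each bag holds 3 vertices, so the decomposition has width 2, which upper-bounds the treewidth. The edges g–c–j–f–h–b–d–a–e–i–g form a cycle, so G is not a tree and its treewidth is at least 2. The upper and lower bounds meet at 2, so that is the treewidth.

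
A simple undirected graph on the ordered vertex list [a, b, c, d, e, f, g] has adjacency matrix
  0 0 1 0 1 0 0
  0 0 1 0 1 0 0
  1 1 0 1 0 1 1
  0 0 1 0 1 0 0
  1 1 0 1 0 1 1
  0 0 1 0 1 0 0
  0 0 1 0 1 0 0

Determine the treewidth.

2

A width-2 tree decomposition is:
Bags: B1 = {b, c, e}  B2 = {a, c, e}  B3 = {c, e, f}  B4 = {c, e, g}  B5 = {c, d, e}
Tree: B1–B2, B2–B3, B3–B4, B4–B5
Every bag has size at most 3, so the width is 3 − 1 = 2 and tw(G) ≤ 2. Since c–b–e–a–c is a cycle in G, G is not acyclic. Forests are exactly the graphs of treewidth ≤ 1, so tw(G) ≥ 2. Combining the bounds, tw(G) = 2.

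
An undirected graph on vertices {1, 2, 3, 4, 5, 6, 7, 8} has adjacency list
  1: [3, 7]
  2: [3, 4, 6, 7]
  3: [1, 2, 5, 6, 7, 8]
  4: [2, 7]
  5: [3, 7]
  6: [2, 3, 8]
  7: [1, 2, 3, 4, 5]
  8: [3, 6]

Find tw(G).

2

A width-2 tree decomposition is:
Bags: B1 = {2, 3, 7}  B2 = {3, 5, 7}  B3 = {2, 4, 7}  B4 = {2, 3, 6}  B5 = {3, 6, 8}  B6 = {1, 3, 7}
Tree: B1–B2, B1–B3, B1–B4, B4–B5, B1–B6
Every bag has size at most 3, so the width is 3 − 1 = 2 and tw(G) ≤ 2. On the other hand G contains the 3-clique {3, 6, 8}. A clique must lie in a single bag of any decomposition, so no decomposition can have width below 2. Hence tw(G) = 2 exactly.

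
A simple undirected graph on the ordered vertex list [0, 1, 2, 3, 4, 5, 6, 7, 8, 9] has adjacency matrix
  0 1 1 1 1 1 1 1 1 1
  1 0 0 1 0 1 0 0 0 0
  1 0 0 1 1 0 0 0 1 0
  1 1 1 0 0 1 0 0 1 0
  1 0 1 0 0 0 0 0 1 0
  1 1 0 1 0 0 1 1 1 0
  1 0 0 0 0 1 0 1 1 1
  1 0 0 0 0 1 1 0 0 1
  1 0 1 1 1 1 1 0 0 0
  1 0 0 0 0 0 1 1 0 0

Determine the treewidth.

A width-3 tree decomposition is:
Bags: B1 = {0, 3, 5, 8}  B2 = {0, 5, 6, 8}  B3 = {0, 2, 3, 8}  B4 = {0, 1, 3, 5}  B5 = {0, 2, 4, 8}  B6 = {0, 5, 6, 7}  B7 = {0, 6, 7, 9}
Tree: B1–B2, B1–B3, B1–B4, B3–B5, B2–B6, B6–B7
The largest bag has 4 vertices, giving width 3; this decomposition certifies tw(G) ≤ 3. On the other hand G contains the 4-clique {0, 6, 7, 9}. A clique must lie in a single bag of any decomposition, so no decomposition can have width below 3. Therefore the treewidth is 3.

3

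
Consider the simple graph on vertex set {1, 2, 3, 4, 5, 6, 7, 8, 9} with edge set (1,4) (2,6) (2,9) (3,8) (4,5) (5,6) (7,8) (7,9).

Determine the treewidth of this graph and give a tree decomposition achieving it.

Each bag holds 2 vertices, so the decomposition has width 1, which upper-bounds the treewidth. Since G has at least one edge (e.g. 1–4), it is not an edgeless graph, so tw(G) ≥ 1. The upper and lower bounds meet at 1, so that is the treewidth.

Treewidth 1.
One such decomposition:
Bags: B1 = {1, 4}  B2 = {4, 5}  B3 = {5, 6}  B4 = {2, 6}  B5 = {2, 9}  B6 = {7, 9}  B7 = {7, 8}  B8 = {3, 8}
Tree: B1–B2, B2–B3, B3–B4, B4–B5, B5–B6, B6–B7, B7–B8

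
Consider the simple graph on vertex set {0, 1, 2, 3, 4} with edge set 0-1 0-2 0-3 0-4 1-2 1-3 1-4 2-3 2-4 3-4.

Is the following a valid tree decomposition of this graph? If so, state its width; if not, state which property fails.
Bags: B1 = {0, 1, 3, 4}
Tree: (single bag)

No — vertex 2 appears in no bag.

A tree decomposition must satisfy three properties: every vertex lies in some bag; for every edge, both endpoints lie together in some bag; and for every vertex, the bags containing it form a connected subtree. Here vertex 2 appears in no bag, so the decomposition is invalid.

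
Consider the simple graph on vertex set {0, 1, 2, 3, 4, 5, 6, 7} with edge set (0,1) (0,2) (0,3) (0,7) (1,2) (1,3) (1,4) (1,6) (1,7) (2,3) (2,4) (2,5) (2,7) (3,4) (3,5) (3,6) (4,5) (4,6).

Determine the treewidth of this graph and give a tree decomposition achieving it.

Treewidth 3.
One optimal decomposition is:
Bags: B1 = {0, 1, 2, 3}  B2 = {0, 1, 2, 7}  B3 = {1, 2, 3, 4}  B4 = {2, 3, 4, 5}  B5 = {1, 3, 4, 6}
Tree: B1–B2, B1–B3, B3–B4, B3–B5

The largest bag has 4 vertices, giving width 3; this decomposition certifies tw(G) ≤ 3. Conversely, {0, 1, 2, 3} is a clique of size 4, and the vertices of any clique must share a bag in every tree decomposition; so some bag has ≥ 4 vertices and tw(G) ≥ 3. Combining the bounds, tw(G) = 3.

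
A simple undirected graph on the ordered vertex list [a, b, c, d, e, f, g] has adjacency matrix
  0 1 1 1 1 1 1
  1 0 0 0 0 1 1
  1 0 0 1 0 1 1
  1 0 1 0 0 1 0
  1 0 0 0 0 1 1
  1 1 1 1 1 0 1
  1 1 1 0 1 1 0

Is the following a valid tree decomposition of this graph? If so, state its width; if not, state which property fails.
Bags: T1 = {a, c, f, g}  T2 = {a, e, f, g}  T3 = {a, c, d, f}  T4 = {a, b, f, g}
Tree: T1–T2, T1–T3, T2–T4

Vertex coverage: the bags together contain {a, b, c, d, e, f, g}, the full vertex set. Edge coverage: each edge of G has both endpoints in at least one bag. Running intersection: for every vertex, the bags containing it form a connected subtree. All three properties hold, so this is a valid tree decomposition of width max|bag| − 1 = 3, and hence tw(G) ≤ 3.

Yes; width 3.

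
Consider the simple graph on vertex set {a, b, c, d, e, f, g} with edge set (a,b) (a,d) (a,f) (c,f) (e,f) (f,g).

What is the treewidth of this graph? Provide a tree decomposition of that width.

Every bag has size at most 2, so the width is 2 − 1 = 1 and tw(G) ≤ 1. Any graph with an edge has treewidth ≥ 1, and G has the edge a–b. Therefore the treewidth is 1.

Treewidth 1.
One such decomposition:
Bags: B1 = {a, b}  B2 = {a, d}  B3 = {a, f}  B4 = {c, f}  B5 = {f, g}  B6 = {e, f}
Tree: B1–B2, B1–B3, B3–B4, B4–B5, B4–B6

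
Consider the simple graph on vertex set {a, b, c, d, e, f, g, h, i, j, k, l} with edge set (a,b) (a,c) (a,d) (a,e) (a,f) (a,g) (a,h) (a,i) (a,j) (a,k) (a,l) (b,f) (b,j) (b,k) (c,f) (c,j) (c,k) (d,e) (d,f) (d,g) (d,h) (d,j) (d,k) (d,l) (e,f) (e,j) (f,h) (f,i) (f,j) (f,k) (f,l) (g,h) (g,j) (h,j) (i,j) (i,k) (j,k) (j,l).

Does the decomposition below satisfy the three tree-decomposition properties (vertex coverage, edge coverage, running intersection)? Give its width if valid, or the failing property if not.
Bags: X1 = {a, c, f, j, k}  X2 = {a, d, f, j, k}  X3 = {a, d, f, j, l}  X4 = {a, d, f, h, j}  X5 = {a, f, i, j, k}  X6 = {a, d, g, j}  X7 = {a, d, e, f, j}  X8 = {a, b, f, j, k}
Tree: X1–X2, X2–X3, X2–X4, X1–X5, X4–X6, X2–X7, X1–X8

No — edge (h,g) lies in no bag.

A tree decomposition must satisfy three properties: every vertex lies in some bag; for every edge, both endpoints lie together in some bag; and for every vertex, the bags containing it form a connected subtree. Here edge (h,g) lies in no bag, so the decomposition is invalid.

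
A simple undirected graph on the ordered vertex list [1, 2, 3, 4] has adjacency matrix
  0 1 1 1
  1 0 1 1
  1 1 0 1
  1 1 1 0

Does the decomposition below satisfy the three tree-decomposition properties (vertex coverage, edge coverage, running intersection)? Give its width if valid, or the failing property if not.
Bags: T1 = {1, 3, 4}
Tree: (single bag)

No — vertex 2 appears in no bag.

A tree decomposition must satisfy three properties: every vertex lies in some bag; for every edge, both endpoints lie together in some bag; and for every vertex, the bags containing it form a connected subtree. Here vertex 2 appears in no bag, so the decomposition is invalid.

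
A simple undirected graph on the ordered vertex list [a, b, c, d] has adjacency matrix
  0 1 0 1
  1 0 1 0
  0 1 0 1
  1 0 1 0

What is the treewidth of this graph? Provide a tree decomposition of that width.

Treewidth 2.
One optimal decomposition is:
Bags: B1 = {a, c, d}  B2 = {a, b, c}
Tree: B1–B2

Each bag holds 3 vertices, so the decomposition has width 2, which upper-bounds the treewidth. For the lower bound, G contains the cycle c–d–a–b–c, so G is not a forest; only forests have treewidth ≤ 1, hence tw(G) ≥ 2. Combining the bounds, tw(G) = 2.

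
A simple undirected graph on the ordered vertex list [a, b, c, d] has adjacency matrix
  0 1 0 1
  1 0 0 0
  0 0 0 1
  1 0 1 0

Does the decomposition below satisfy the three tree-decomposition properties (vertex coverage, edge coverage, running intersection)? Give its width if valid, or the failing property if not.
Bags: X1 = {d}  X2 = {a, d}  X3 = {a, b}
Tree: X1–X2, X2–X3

A tree decomposition must satisfy three properties: every vertex lies in some bag; for every edge, both endpoints lie together in some bag; and for every vertex, the bags containing it form a connected subtree. Here vertex c appears in no bag, so the decomposition is invalid.

No — vertex c appears in no bag.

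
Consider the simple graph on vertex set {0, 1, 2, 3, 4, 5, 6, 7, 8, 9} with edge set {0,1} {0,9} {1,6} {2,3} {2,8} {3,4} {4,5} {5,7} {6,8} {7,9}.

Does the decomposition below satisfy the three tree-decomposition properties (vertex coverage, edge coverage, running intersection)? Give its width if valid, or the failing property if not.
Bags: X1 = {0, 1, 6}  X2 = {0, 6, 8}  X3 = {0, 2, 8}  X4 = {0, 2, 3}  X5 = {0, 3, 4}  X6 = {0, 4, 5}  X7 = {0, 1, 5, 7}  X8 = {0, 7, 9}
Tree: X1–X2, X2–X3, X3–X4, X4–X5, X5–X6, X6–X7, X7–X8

No — bags containing vertex 1 are not connected in the tree.

A tree decomposition must satisfy three properties: every vertex lies in some bag; for every edge, both endpoints lie together in some bag; and for every vertex, the bags containing it form a connected subtree. Here bags containing vertex 1 are not connected in the tree, so the decomposition is invalid.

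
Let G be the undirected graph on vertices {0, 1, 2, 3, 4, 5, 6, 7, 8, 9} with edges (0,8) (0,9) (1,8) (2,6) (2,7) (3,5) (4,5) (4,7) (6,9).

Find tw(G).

1

A width-1 tree decomposition is:
Bags: B1 = {3, 5}  B2 = {4, 5}  B3 = {4, 7}  B4 = {2, 7}  B5 = {2, 6}  B6 = {6, 9}  B7 = {0, 9}  B8 = {0, 8}  B9 = {1, 8}
Tree: B1–B2, B2–B3, B3–B4, B4–B5, B5–B6, B6–B7, B7–B8, B8–B9
Every bag has size at most 2, so the width is 2 − 1 = 1 and tw(G) ≤ 1. Since G has at least one edge (e.g. 3–5), it is not an edgeless graph, so tw(G) ≥ 1. Combining the bounds, tw(G) = 1.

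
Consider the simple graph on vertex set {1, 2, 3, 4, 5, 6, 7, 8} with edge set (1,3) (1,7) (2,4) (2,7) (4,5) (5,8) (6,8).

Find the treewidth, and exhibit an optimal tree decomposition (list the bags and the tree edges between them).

Treewidth 1.
One optimal decomposition is:
Bags: B1 = {6, 8}  B2 = {5, 8}  B3 = {4, 5}  B4 = {2, 4}  B5 = {2, 7}  B6 = {1, 7}  B7 = {1, 3}
Tree: B1–B2, B2–B3, B3–B4, B4–B5, B5–B6, B6–B7

The largest bag has 2 vertices, giving width 1; this decomposition certifies tw(G) ≤ 1. Since G has at least one edge (e.g. 6–8), it is not an edgeless graph, so tw(G) ≥ 1. The upper and lower bounds meet at 1, so that is the treewidth.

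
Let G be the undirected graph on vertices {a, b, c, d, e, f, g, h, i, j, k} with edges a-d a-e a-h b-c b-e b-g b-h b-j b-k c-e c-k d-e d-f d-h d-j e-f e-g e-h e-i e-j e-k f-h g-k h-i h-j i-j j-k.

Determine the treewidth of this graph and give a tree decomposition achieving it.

Every bag has size at most 4, so the width is 4 − 1 = 3 and tw(G) ≤ 3. Conversely, {b, e, g, k} is a clique of size 4, and the vertices of any clique must share a bag in every tree decomposition; so some bag has ≥ 4 vertices and tw(G) ≥ 3. The upper and lower bounds meet at 3, so that is the treewidth.

Treewidth 3.
Bags: B1 = {b, e, h, j}  B2 = {b, e, j, k}  B3 = {b, c, e, k}  B4 = {d, e, h, j}  B5 = {b, e, g, k}  B6 = {d, e, f, h}  B7 = {e, h, i, j}  B8 = {a, d, e, h}
Tree: B1–B2, B2–B3, B1–B4, B2–B5, B4–B6, B1–B7, B4–B8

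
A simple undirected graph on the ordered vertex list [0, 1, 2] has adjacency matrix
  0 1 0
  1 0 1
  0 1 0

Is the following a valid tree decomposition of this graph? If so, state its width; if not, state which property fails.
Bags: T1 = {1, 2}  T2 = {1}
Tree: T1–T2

No — vertex 0 appears in no bag.

A tree decomposition must satisfy three properties: every vertex lies in some bag; for every edge, both endpoints lie together in some bag; and for every vertex, the bags containing it form a connected subtree. Here vertex 0 appears in no bag, so the decomposition is invalid.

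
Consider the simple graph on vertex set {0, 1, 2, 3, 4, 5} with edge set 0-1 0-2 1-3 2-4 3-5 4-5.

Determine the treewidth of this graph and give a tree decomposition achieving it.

Every bag has size at most 3, so the width is 3 − 1 = 2 and tw(G) ≤ 2. For the lower bound, G contains the cycle 4–2–0–1–3–5–4, so G is not a forest; only forests have treewidth ≤ 1, hence tw(G) ≥ 2. Therefore the treewidth is 2.

Treewidth 2.
One optimal decomposition is:
Bags: B1 = {0, 2, 4}  B2 = {0, 1, 4}  B3 = {1, 3, 4}  B4 = {3, 4, 5}
Tree: B1–B2, B2–B3, B3–B4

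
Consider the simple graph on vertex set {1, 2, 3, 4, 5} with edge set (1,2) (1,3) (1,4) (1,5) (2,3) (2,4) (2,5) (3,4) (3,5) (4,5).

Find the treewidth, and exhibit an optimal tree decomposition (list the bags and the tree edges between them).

Treewidth 4.
One such decomposition:
Bags: B1 = {1, 2, 3, 4, 5}
Tree: (single bag)

A single bag containing all 5 vertices is trivially a valid decomposition of width 4. Conversely, {1, 2, 3, 4, 5} is a clique of size 5, and the vertices of any clique must share a bag in every tree decomposition; so some bag has ≥ 5 vertices and tw(G) ≥ 4. Hence tw(G) = 4 exactly.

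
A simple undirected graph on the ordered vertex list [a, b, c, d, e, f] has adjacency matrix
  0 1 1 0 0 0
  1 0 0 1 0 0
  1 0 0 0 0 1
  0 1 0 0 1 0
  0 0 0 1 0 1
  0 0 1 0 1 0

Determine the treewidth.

2

A width-2 tree decomposition is:
Bags: B1 = {d, e, f}  B2 = {b, d, f}  B3 = {a, b, f}  B4 = {a, c, f}
Tree: B1–B2, B2–B3, B3–B4
Every bag has size at most 3, so the width is 3 − 1 = 2 and tw(G) ≤ 2. Since f–e–d–b–a–c–f is a cycle in G, G is not acyclic. Forests are exactly the graphs of treewidth ≤ 1, so tw(G) ≥ 2. Combining the bounds, tw(G) = 2.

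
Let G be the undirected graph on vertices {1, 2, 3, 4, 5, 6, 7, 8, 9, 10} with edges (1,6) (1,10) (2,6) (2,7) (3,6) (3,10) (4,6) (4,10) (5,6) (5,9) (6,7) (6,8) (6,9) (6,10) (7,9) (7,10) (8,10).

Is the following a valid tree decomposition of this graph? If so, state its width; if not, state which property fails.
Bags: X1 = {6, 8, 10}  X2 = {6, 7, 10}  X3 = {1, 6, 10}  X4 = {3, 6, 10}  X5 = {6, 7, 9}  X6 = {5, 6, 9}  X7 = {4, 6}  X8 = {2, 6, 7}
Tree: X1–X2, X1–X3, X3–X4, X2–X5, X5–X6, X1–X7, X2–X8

A tree decomposition must satisfy three properties: every vertex lies in some bag; for every edge, both endpoints lie together in some bag; and for every vertex, the bags containing it form a connected subtree. Here edge (10,4) lies in no bag, so the decomposition is invalid.

No — edge (10,4) lies in no bag.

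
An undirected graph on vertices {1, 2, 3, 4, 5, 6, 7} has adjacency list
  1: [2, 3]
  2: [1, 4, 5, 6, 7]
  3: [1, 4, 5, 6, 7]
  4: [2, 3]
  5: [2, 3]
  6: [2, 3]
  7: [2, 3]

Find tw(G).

A width-2 tree decomposition is:
Bags: B1 = {2, 3, 7}  B2 = {1, 2, 3}  B3 = {2, 3, 5}  B4 = {2, 3, 4}  B5 = {2, 3, 6}
Tree: B1–B2, B2–B3, B3–B4, B4–B5
Every bag has size at most 3, so the width is 3 − 1 = 2 and tw(G) ≤ 2. The edges 3–7–2–1–3 form a cycle, so G is not a tree and its treewidth is at least 2. Hence tw(G) = 2 exactly.

2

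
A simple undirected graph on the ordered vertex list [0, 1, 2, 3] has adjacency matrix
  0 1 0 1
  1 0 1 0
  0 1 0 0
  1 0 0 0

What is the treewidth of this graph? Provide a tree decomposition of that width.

The largest bag has 2 vertices, giving width 1; this decomposition certifies tw(G) ≤ 1. Since G has at least one edge (e.g. 1–2), it is not an edgeless graph, so tw(G) ≥ 1. The upper and lower bounds meet at 1, so that is the treewidth.

Treewidth 1.
Bags: B1 = {1, 2}  B2 = {0, 1}  B3 = {0, 3}
Tree: B1–B2, B2–B3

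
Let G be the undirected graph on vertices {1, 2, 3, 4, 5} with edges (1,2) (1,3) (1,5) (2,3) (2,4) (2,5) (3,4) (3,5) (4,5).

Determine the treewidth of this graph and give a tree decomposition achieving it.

Treewidth 3.
One such decomposition:
Bags: B1 = {1, 2, 3, 5}  B2 = {2, 3, 4, 5}
Tree: B1–B2

The largest bag has 4 vertices, giving width 3; this decomposition certifies tw(G) ≤ 3. For the lower bound, the 4 vertices {1, 2, 3, 5} are pairwise adjacent, and any tree decomposition puts a clique entirely inside one bag — forcing width ≥ 3. Combining the bounds, tw(G) = 3.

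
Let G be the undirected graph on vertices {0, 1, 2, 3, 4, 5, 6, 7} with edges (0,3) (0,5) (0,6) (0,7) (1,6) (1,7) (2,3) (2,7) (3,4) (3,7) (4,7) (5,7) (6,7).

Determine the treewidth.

2

A width-2 tree decomposition is:
Bags: B1 = {0, 3, 7}  B2 = {0, 6, 7}  B3 = {1, 6, 7}  B4 = {3, 4, 7}  B5 = {0, 5, 7}  B6 = {2, 3, 7}
Tree: B1–B2, B2–B3, B1–B4, B2–B5, B4–B6
Each bag holds 3 vertices, so the decomposition has width 2, which upper-bounds the treewidth. For the lower bound, the 3 vertices {0, 3, 7} are pairwise adjacent, and any tree decomposition puts a clique entirely inside one bag — forcing width ≥ 2. Therefore the treewidth is 2.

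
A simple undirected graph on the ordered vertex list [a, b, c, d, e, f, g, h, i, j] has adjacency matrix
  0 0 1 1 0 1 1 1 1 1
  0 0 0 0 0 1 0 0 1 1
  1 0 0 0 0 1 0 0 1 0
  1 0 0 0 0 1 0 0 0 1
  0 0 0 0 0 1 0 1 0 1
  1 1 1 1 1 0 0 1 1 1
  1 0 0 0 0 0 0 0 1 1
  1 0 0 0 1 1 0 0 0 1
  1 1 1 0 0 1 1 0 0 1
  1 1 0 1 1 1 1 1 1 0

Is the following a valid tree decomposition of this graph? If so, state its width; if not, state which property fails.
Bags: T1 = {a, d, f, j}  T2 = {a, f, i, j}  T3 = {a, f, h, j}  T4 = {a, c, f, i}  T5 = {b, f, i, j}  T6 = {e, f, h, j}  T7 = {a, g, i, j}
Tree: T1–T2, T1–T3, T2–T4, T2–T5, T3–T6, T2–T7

Checking the three conditions: (i) the bags cover all of {a, b, c, d, e, f, g, h, i, j}; (ii) for each edge, some bag contains both endpoints; (iii) the bags containing any fixed vertex form a subtree. All hold, so the decomposition is valid with width 4 − 1 = 3.

Yes; width 3.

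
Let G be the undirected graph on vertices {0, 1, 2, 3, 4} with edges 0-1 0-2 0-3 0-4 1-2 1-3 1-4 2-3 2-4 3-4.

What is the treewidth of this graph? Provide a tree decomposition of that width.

With just one bag of size 5, the width is 5 − 1 = 4, so tw(G) ≤ 4. For the lower bound, the 5 vertices {0, 1, 2, 3, 4} are pairwise adjacent, and any tree decomposition puts a clique entirely inside one bag — forcing width ≥ 4. Hence tw(G) = 4 exactly.

Treewidth 4.
Bags: B1 = {0, 1, 2, 3, 4}
Tree: (single bag)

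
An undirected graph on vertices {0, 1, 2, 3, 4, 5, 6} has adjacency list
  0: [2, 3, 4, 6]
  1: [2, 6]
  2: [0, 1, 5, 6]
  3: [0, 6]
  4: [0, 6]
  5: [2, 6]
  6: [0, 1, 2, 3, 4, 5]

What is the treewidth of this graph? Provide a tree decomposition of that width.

The largest bag has 3 vertices, giving width 2; this decomposition certifies tw(G) ≤ 2. On the other hand G contains the 3-clique {0, 2, 6}. A clique must lie in a single bag of any decomposition, so no decomposition can have width below 2. Combining the bounds, tw(G) = 2.

Treewidth 2.
One optimal decomposition is:
Bags: B1 = {0, 2, 6}  B2 = {0, 3, 6}  B3 = {1, 2, 6}  B4 = {2, 5, 6}  B5 = {0, 4, 6}
Tree: B1–B2, B1–B3, B3–B4, B2–B5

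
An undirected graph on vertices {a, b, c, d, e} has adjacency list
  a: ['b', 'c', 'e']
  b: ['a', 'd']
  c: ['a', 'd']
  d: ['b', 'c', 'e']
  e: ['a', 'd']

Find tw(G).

A width-2 tree decomposition is:
Bags: B1 = {a, b, d}  B2 = {a, d, e}  B3 = {a, c, d}
Tree: B1–B2, B2–B3
Every bag has size at most 3, so the width is 3 − 1 = 2 and tw(G) ≤ 2. The edges b–a–e–d–b form a cycle, so G is not a tree and its treewidth is at least 2. Combining the bounds, tw(G) = 2.

2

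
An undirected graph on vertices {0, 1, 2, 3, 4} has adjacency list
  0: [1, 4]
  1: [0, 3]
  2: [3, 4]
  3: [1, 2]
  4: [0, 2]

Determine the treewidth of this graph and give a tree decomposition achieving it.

Every bag has size at most 3, so the width is 3 − 1 = 2 and tw(G) ≤ 2. For the lower bound, G contains the cycle 4–2–3–1–0–4, so G is not a forest; only forests have treewidth ≤ 1, hence tw(G) ≥ 2. Hence tw(G) = 2 exactly.

Treewidth 2.
Bags: B1 = {2, 3, 4}  B2 = {1, 3, 4}  B3 = {0, 1, 4}
Tree: B1–B2, B2–B3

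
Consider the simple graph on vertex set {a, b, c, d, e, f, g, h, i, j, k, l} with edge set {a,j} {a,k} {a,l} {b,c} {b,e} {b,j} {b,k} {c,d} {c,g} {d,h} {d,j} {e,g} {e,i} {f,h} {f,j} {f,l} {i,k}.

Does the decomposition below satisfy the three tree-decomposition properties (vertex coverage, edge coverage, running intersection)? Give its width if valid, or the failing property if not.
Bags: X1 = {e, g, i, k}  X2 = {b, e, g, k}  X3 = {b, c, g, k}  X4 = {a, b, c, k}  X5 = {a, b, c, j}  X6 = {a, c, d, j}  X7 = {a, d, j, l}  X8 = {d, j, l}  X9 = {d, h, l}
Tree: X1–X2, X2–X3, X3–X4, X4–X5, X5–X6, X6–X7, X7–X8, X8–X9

A tree decomposition must satisfy three properties: every vertex lies in some bag; for every edge, both endpoints lie together in some bag; and for every vertex, the bags containing it form a connected subtree. Here vertex f appears in no bag, so the decomposition is invalid.

No — vertex f appears in no bag.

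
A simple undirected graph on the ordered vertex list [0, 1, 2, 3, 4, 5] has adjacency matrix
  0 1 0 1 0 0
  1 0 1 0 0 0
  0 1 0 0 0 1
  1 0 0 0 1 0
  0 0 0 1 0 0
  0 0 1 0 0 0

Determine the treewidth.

1

A width-1 tree decomposition is:
Bags: B1 = {3, 4}  B2 = {0, 3}  B3 = {0, 1}  B4 = {1, 2}  B5 = {2, 5}
Tree: B1–B2, B2–B3, B3–B4, B4–B5
Every bag has size at most 2, so the width is 2 − 1 = 1 and tw(G) ≤ 1. Since G has at least one edge (e.g. 4–3), it is not an edgeless graph, so tw(G) ≥ 1. Therefore the treewidth is 1.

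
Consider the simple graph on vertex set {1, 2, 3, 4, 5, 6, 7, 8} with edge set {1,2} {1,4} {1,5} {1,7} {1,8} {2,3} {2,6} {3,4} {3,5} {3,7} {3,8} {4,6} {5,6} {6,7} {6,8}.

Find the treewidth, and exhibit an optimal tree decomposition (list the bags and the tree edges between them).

The largest bag has 4 vertices, giving width 3; this decomposition certifies tw(G) ≤ 3. For the lower bound: the 4 vertex sets {1,4}, {3,8}, {6}, {2} are disjoint, each induces a connected subgraph, and every pair is joined by at least one edge of G. Contracting each set to a single vertex therefore yields K_{4} as a minor, and since treewidth is minor-monotone, tw(G) ≥ tw(K_{4}) = 3. Therefore the treewidth is 3.

Treewidth 3.
Bags: B1 = {1, 3, 4, 6}  B2 = {1, 3, 6, 8}  B3 = {1, 2, 3, 6}  B4 = {1, 3, 6, 7}  B5 = {1, 3, 5, 6}
Tree: B1–B2, B2–B3, B3–B4, B4–B5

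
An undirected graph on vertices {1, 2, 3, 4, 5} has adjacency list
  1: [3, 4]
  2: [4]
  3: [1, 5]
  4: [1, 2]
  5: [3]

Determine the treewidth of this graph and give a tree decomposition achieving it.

Treewidth 1.
One optimal decomposition is:
Bags: B1 = {3, 5}  B2 = {1, 3}  B3 = {1, 4}  B4 = {2, 4}
Tree: B1–B2, B2–B3, B3–B4

The largest bag has 2 vertices, giving width 1; this decomposition certifies tw(G) ≤ 1. Any graph with an edge has treewidth ≥ 1, and G has the edge 5–3. Combining the bounds, tw(G) = 1.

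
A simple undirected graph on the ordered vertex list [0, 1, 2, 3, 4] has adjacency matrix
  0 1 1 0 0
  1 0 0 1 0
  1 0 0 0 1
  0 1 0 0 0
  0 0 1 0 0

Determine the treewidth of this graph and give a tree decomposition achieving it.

The largest bag has 2 vertices, giving width 1; this decomposition certifies tw(G) ≤ 1. Since G has at least one edge (e.g. 2–0), it is not an edgeless graph, so tw(G) ≥ 1. Hence tw(G) = 1 exactly.

Treewidth 1.
One such decomposition:
Bags: B1 = {0, 2}  B2 = {0, 1}  B3 = {1, 3}  B4 = {2, 4}
Tree: B1–B2, B2–B3, B1–B4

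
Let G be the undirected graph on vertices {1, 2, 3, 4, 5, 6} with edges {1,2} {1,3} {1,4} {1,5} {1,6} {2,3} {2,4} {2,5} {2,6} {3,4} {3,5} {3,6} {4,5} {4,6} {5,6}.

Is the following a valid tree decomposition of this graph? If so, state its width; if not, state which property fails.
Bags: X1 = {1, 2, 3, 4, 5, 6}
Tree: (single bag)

Checking the three conditions: (i) the bags cover all of {1, 2, 3, 4, 5, 6}; (ii) for each edge, some bag contains both endpoints; (iii) the bags containing any fixed vertex form a subtree. All hold, so the decomposition is valid with width 6 − 1 = 5.

Yes; width 5.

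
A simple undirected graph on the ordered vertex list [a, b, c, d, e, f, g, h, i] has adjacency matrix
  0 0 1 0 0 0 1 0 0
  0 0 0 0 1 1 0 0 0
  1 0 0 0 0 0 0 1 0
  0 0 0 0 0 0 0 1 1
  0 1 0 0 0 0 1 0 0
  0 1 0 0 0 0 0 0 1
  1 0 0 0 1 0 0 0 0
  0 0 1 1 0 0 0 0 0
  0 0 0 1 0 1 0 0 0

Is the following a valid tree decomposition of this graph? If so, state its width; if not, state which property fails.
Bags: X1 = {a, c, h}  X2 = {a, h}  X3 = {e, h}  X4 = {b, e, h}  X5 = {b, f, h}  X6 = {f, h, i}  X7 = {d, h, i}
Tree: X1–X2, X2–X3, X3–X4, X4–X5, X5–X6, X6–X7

A tree decomposition must satisfy three properties: every vertex lies in some bag; for every edge, both endpoints lie together in some bag; and for every vertex, the bags containing it form a connected subtree. Here vertex g appears in no bag, so the decomposition is invalid.

No — vertex g appears in no bag.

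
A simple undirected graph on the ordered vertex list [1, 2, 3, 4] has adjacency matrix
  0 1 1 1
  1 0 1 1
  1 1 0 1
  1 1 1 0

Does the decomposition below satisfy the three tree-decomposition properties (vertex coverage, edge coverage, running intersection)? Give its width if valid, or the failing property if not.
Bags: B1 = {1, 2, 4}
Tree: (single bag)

A tree decomposition must satisfy three properties: every vertex lies in some bag; for every edge, both endpoints lie together in some bag; and for every vertex, the bags containing it form a connected subtree. Here vertex 3 appears in no bag, so the decomposition is invalid.

No — vertex 3 appears in no bag.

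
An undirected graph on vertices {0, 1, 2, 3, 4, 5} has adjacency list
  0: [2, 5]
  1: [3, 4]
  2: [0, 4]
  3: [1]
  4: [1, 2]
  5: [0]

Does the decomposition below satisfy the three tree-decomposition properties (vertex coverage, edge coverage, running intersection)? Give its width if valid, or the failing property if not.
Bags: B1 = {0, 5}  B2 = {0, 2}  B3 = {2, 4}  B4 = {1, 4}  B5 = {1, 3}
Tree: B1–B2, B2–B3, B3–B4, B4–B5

Vertex coverage: the bags together contain {0, 1, 2, 3, 4, 5}, the full vertex set. Edge coverage: each edge of G has both endpoints in at least one bag. Running intersection: for every vertex, the bags containing it form a connected subtree. All three properties hold, so this is a valid tree decomposition of width max|bag| − 1 = 1, and hence tw(G) ≤ 1.

Yes; width 1.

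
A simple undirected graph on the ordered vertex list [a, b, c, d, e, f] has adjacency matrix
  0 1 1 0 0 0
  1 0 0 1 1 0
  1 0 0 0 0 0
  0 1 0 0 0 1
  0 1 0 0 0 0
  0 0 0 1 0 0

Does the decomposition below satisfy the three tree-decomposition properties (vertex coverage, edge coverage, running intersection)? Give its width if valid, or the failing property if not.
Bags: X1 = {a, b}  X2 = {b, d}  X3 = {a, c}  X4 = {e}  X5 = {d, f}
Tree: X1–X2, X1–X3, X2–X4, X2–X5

A tree decomposition must satisfy three properties: every vertex lies in some bag; for every edge, both endpoints lie together in some bag; and for every vertex, the bags containing it form a connected subtree. Here edge (b,e) lies in no bag, so the decomposition is invalid.

No — edge (b,e) lies in no bag.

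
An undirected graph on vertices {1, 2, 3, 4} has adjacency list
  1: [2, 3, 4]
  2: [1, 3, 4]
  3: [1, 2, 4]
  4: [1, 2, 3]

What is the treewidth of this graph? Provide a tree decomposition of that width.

A single bag containing all 4 vertices is trivially a valid decomposition of width 3. Conversely, {1, 2, 3, 4} is a clique of size 4, and the vertices of any clique must share a bag in every tree decomposition; so some bag has ≥ 4 vertices and tw(G) ≥ 3. Combining the bounds, tw(G) = 3.

Treewidth 3.
One optimal decomposition is:
Bags: B1 = {1, 2, 3, 4}
Tree: (single bag)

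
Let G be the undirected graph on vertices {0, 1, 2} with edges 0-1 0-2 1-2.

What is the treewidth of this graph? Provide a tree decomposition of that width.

Treewidth 2.
One such decomposition:
Bags: B1 = {0, 1, 2}
Tree: (single bag)

With just one bag of size 3, the width is 3 − 1 = 2, so tw(G) ≤ 2. For the lower bound, the 3 vertices {0, 1, 2} are pairwise adjacent, and any tree decomposition puts a clique entirely inside one bag — forcing width ≥ 2. Therefore the treewidth is 2.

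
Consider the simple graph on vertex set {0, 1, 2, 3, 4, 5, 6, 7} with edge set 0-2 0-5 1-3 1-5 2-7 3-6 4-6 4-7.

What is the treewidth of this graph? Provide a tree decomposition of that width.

Every bag has size at most 3, so the width is 3 − 1 = 2 and tw(G) ≤ 2. Since 7–2–0–5–1–3–6–4–7 is a cycle in G, G is not acyclic. Forests are exactly the graphs of treewidth ≤ 1, so tw(G) ≥ 2. Therefore the treewidth is 2.

Treewidth 2.
One optimal decomposition is:
Bags: B1 = {0, 2, 7}  B2 = {0, 5, 7}  B3 = {1, 5, 7}  B4 = {1, 3, 7}  B5 = {3, 6, 7}  B6 = {4, 6, 7}
Tree: B1–B2, B2–B3, B3–B4, B4–B5, B5–B6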